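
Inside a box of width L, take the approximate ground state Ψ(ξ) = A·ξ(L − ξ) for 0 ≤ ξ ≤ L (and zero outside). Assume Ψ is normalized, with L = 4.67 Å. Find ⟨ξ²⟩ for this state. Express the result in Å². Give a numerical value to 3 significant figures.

The expectation value is the |Ψ|²-weighted average of ξ^2: ∫ ξ^2|Ψ|² dξ.
Evaluating both integrals, ⟨ξ²⟩ = 2·L^2/7.
Putting L = 4.67 gives 6.231.

⟨ξ^2⟩ ≈ 6.23 Å^2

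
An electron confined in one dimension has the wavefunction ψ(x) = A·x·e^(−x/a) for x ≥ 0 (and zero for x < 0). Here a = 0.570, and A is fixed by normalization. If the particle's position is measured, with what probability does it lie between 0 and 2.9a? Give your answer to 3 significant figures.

P ≈ 0.928

P = ∫_{0}^{2.9a} |ψ(x)|² dx.
The normalization integral ∫|ψ|²dx over the whole domain equals a^3/4·A², and A² cancels in the ratio.
In terms of u = x/a (A² and the length scale cancel between numerator and denominator), P = [∫_{0}^{2.9} u^2·e^(-2·u) du] / [∫_{0}^{∞} u^2·e^(-2·u) du].
Using ∫ u^2·e^(-2·u) du = -(2·u^2 + 2·u + 1)·e^(-2·u)/4, the numerator is 1/4 - 1181·e^(-29/5)/200 and the denominator is 1/4.
Evaluating gives P = 0.9285.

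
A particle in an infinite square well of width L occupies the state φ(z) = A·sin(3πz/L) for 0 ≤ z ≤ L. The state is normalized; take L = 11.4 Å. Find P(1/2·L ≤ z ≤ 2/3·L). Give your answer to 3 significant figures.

P ≈ 0.167

|φ|² is the probability density, so P = ∫_{1/2·L}^{2/3·L} |φ|² dz.
Since A² = 1/(L/2), this is the region integral divided by the full normalization integral.
In terms of u = z/L (A² and the length scale cancel between numerator and denominator), P = [∫_{1/2}^{2/3} sin(3·π·u)^2 du] / [∫_{0}^{1} sin(3·π·u)^2 du].
With ∫ sin(3·π·u)^2 du = u/2 - sin(6·π·u)/(12·π) + C, the region integral is 1/12 and the full one is 1/2.
This works out to P = 1/6.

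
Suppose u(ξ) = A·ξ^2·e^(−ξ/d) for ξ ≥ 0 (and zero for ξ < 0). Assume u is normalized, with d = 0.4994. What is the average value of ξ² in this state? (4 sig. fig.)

⟨ξ^2⟩ ≈ 1.871

The expectation value is the |u|²-weighted average of ξ^2: ∫ ξ^2|u|² dξ.
With ∫₀^∞ ξ^6 e^(−αξ) dξ = 6!/α^7, evaluating both integrals, ⟨ξ²⟩ = 15·d^2/2.
With d = 0.4994, ⟨ξ^2⟩ = 1.8705.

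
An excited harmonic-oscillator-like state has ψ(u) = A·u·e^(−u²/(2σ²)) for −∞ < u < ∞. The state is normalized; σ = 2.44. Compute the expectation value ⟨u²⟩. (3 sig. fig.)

The expectation value is the |ψ|²-weighted average of u^2: ∫ u^2|ψ|² du.
With ∫_{−∞}^{∞} u^(2m) e^(−αu²) du = (2m−1)!!·√π / (2^m α^(m+1/2)), evaluating both integrals, ⟨u²⟩ = 3·σ^2/2.
Putting σ = 2.44 gives 8.930.

⟨u^2⟩ ≈ 8.93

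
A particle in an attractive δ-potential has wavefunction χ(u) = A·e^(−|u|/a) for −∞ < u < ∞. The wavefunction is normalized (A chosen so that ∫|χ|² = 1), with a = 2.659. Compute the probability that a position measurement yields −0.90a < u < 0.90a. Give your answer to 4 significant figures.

P ≈ 0.8347

The probability is P = ∫ |χ|² du over [−0.90a, 0.90a].
Since A² = 1/(a), this is the region integral divided by the full normalization integral.
By symmetry take twice the u ≥ 0 contribution in numerator and denominator; the 2's cancel. Substituting t = u/a, A² and the length scale cancel in the ratio: P = ∫_{0}^{0.90} e^(-2·t) dt / ∫_{0}^{∞} e^(-2·t) dt.
With ∫ e^(-2·t) dt = -e^(-2·t)/2 + C, the region integral is 1/2 - e^(-9/5)/2 and the full one is 1/2.
The result is P = 0.83470.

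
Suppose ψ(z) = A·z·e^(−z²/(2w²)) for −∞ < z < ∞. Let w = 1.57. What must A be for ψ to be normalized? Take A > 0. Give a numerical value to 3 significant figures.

A ≈ 0.540

Normalization requires ∫|ψ|² dz = 1, integrated from −∞ to ∞.
Differentiating ∫e^(−αz²) dz = √(π/α) under α to get the higher moments, ∫|ψ|² dz = A²·(√(π)·w^3/2).
With w = 1.57: A² = 0.2916 and A = 0.5400.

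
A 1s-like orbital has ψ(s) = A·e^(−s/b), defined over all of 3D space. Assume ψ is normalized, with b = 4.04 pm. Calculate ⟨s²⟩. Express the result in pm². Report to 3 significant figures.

The expectation value is the |ψ|²-weighted average of s^2: ∫ s^2|ψ|² 4πs² ds.
Using ∫₀^∞ sⁿ e^(−αs) ds = n!/αⁿ⁺¹, the ratio of the moment integral to the normalization integral gives ⟨s²⟩ = 3·b^2.
Putting b = 4.04 gives 48.96.

⟨s^2⟩ ≈ 49.0 pm^2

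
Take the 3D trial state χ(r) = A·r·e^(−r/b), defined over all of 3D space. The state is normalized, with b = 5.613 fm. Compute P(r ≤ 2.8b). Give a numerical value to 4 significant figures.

With dV = 4πr²dr, the probability is ∫|χ|² dV over r ≤ 2.8b.
Normalization gives A² = 1/(3·π·b^5).
Let u = r/b; then A², 4π and the length scale all cancel, so P = ∫_{0}^{2.8} u^4·e^(-2·u) du ÷ ∫_{0}^{∞} u^4·e^(-2·u) du.
Using ∫ u^4·e^(-2·u) du = -(u^4/2 + u^3 + 3·u^2/2 + 3·u/2 + 3/4)·e^(-2·u), the numerator is ≈ 0.493387 and the denominator is 3/4.
The region integral divided by the full integral gives P = 0.65785.

P ≈ 0.6578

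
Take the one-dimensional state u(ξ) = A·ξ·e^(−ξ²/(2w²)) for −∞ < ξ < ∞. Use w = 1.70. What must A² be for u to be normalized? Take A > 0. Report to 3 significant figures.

A^2 ≈ 0.230

We need A² ∫|f|² dξ = 1, taking the integral from −∞ to ∞.
Using the Gaussian integral ∫_{−∞}^{∞} e^(−αξ²) dξ = √(π/α), with u = A·ξ·e^(−ξ²/(2w²)), the integral evaluates to A²·[√(π)·w^3/2].
So A² = (√(π)·w^3/2)^(−1).
Plugging in w = 1.70 yields A = 0.4792.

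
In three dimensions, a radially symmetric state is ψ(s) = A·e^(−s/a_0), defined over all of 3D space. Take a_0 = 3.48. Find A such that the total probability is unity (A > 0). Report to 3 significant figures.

A ≈ 0.0869

Normalization requires ∫|ψ|² 4πs² ds = 1, integrated from 0 to ∞.
In 3D with spherical symmetry the volume element is 4πs² ds.
Carrying out the integral gives A² · π·a_0^3.
Hence A² = 1/[π·a_0^3].
Plugging in a_0 = 3.48 yields A = 0.08691.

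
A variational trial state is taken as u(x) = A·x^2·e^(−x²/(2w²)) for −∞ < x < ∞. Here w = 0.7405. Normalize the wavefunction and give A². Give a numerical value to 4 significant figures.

A^2 ≈ 3.379

We need A² ∫|f|² dx = 1, taking the integral from −∞ to ∞.
With u = A·x^2·e^(−x²/(2w²)), the integral evaluates to A²·[3·√(π)·w^5/4].
So A² = (3·√(π)·w^5/4)^(−1).
Plugging in w = 0.7405 yields A = 1.8381.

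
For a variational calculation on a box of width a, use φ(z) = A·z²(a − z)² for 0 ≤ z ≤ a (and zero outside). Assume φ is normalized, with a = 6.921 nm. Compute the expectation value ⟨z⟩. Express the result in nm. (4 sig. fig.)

⟨z⟩ = ∫ z |φ|² dz over the full domain.
Expanding the polynomial and integrating term by term, evaluating both integrals, ⟨z⟩ = a/2.
With a = 6.921, ⟨z⟩ = 3.4605.

⟨z⟩ ≈ 3.461 nm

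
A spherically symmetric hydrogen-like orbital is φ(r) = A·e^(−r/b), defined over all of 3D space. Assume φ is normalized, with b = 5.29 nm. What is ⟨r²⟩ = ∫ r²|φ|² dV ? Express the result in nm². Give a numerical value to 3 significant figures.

By definition ⟨r²⟩ = ∫ r^2 |φ(r)|² 4πr² dr.
Using ∫₀^∞ rⁿ e^(−αr) dr = n!/αⁿ⁺¹, since the A² factors cancel between numerator and denominator, ⟨r²⟩ = 3·b^2.
With b = 5.29, ⟨r^2⟩ = 83.95.

⟨r^2⟩ ≈ 84.0 nm^2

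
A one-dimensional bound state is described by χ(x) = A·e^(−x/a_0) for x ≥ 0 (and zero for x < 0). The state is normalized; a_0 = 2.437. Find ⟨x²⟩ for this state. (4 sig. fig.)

⟨x^2⟩ ≈ 2.969

⟨x²⟩ = ∫ x^2 |χ|² dx over the full domain.
With ∫₀^∞ x^2 e^(−αx) dx = 2!/α^3, since the A² factors cancel between numerator and denominator, ⟨x²⟩ = a_0^2/2.
Putting a_0 = 2.437 gives 2.9695.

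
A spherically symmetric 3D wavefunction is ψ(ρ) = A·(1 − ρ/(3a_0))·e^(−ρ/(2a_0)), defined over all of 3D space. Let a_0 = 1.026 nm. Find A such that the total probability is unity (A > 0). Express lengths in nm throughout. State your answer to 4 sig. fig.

We need A² ∫|f|² 4πρ² dρ = 1, taking the integral from 0 to ∞.
(Spherical symmetry: dV = 4πρ² dρ.)
With ∫₀^∞ ρ^4 e^(−αρ) dρ = 4!/α^5, with ψ = A·(1 − ρ/(3a_0))·e^(−ρ/(2a_0)), the integral evaluates to A²·[8·π·a_0^3/3].
So A² = (8·π·a_0^3/3)^(−1).
Plugging in a_0 = 1.026 yields A = 0.33244.

A ≈ 0.3324 nm^(-3/2)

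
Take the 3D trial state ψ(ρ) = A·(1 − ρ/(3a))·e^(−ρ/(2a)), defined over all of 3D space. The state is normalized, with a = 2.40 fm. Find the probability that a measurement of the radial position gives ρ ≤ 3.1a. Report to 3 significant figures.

Integrate the radial probability density 4πρ²|ψ|² over ρ ≤ 3.1a.
The full normalization integral is A²·[8·π·a^3/3] = 1, fixing A².
In terms of u = ρ/a (A², 4π and the length scale all cancel between numerator and denominator), P = [∫_{0}^{3.1} u^2·(1 - u/3)^2·e^(-u) du] / [∫_{0}^{∞} u^2·(1 - u/3)^2·e^(-u) du].
With ∫ u^2·(1 - u/3)^2·e^(-u) du = (-u^4 + 2·u^3 - 3·u^2 - 6·u - 6)·e^(-u)/9 + C, the region integral is ≈ 0.23519 and the full one is 2/3.
Taking the ratio yields P = 0.3528.

P ≈ 0.353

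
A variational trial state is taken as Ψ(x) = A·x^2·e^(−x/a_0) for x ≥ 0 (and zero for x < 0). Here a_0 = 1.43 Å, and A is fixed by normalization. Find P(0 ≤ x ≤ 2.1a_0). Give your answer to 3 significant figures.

The probability is P = ∫ |Ψ|² dx over [0, 2.1a_0].
The normalization integral ∫|Ψ|²dx over the whole domain equals 3·a_0^5/4·A², and A² cancels in the ratio.
Let u = x/a_0; then A² and the length scale cancel, so P = ∫_{0}^{2.1} u^4·e^(-2·u) du ÷ ∫_{0}^{∞} u^4·e^(-2·u) du.
An antiderivative of u^4·e^(-2·u) is -(u^4/2 + u^3 + 3·u^2/2 + 3·u/2 + 3/4)·e^(-2·u); evaluating from 0 to 2.1 gives ≈ 0.30763, while the full integral is 3/4.
This works out to P = 0.4102.

P ≈ 0.410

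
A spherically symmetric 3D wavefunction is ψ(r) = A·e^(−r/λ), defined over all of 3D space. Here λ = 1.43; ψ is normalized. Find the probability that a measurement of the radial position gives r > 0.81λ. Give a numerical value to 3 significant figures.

P = ∫ |ψ|² 4πr² dr over r > 0.81λ.
A² is fixed by ∫₀^∞ 4πr²|ψ|² dr = 1, i.e. A² = (π·λ^3)^(−1).
Substituting u = r/λ, A², 4π and the length scale all cancel in the ratio: P = ∫_{0.81}^{∞} u^2·e^(-2·u) du / ∫_{0}^{∞} u^2·e^(-2·u) du.
With ∫ u^2·e^(-2·u) du = -(2·u^2 + 2·u + 1)·e^(-2·u)/4 + C, the region integral is ≈ 0.19454 and the full one is 1/4.
The region integral divided by the full integral gives P = 0.7782.

P ≈ 0.778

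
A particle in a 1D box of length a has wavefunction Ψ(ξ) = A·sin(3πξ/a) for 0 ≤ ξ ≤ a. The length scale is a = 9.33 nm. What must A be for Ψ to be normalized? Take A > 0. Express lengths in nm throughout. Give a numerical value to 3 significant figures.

Require ∫ |Ψ|² dξ = 1 over the whole domain.
∫|Ψ|² dξ = A²·(a/2).
Hence A² = 1/[a/2].
With a = 9.33: A² = 0.2144 and A = 0.4630.

A ≈ 0.463 nm^(-1/2)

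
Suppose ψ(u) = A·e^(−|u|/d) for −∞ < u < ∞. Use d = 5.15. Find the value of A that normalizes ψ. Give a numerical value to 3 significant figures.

The normalization condition is ∫|ψ|² du = 1 from −∞ to ∞.
Using ∫₀^∞ uⁿ e^(−αu) du = n!/αⁿ⁺¹, ∫|ψ|² du = A²·(d).
So A² = (d)^(−1).
Plugging in d = 5.15 yields A = 0.4407.

A ≈ 0.441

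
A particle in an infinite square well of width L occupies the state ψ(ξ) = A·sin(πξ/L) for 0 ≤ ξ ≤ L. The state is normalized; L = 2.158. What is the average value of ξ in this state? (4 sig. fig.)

By definition ⟨ξ⟩ = ∫ ξ |ψ(ξ)|² dξ.
The ratio of the moment integral to the normalization integral gives ⟨ξ⟩ = L/2.
With L = 2.158, ⟨ξ⟩ = 1.0790.

⟨ξ⟩ ≈ 1.079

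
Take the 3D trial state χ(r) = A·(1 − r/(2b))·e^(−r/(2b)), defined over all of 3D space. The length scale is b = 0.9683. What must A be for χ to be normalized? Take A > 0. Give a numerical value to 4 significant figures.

The normalization condition is ∫|χ|² 4πr² dr = 1 from 0 to ∞.
The angular integral contributes 4π, leaving ∫₀^∞ r²|χ|² dr.
With ∫₀^∞ r^4 e^(−αr) dr = 4!/α^5, with χ = A·(1 − r/(2b))·e^(−r/(2b)), the integral evaluates to A²·[8·π·b^3].
Hence A² = 1/[8·π·b^3].
With b = 0.9683: A² = 0.043826 and A = 0.20935.

A ≈ 0.2093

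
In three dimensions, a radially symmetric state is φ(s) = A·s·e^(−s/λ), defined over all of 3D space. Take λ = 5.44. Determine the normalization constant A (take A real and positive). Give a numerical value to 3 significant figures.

Normalization requires ∫|φ|² 4πs² ds = 1, integrated from 0 to ∞.
∫|φ|² 4πs² ds = A²·(3·π·λ^5).
With λ = 5.44: A² = 0.00002227 and A = 0.004719.

A ≈ 0.00472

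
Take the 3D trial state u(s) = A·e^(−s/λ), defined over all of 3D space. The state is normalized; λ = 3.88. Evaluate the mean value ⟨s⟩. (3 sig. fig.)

The expectation value is the |u|²-weighted average of s: ∫ s|u|² 4πs² ds.
With ∫₀^∞ s^3 e^(−αs) ds = 3!/α^4, evaluating both integrals, ⟨s⟩ = 3·λ/2.
With λ = 3.88, ⟨s⟩ = 5.820.

⟨s⟩ ≈ 5.82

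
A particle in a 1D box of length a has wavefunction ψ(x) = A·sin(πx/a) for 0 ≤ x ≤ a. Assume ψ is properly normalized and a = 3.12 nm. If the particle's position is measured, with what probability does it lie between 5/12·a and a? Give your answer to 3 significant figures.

The probability is P = ∫ |ψ|² dx over [5/12·a, a].
With A² fixed by ∫|ψ|² = 1, i.e. A² = (a/2)^(−1), substitute and integrate.
In terms of u = x/a (A² and the length scale cancel between numerator and denominator), P = [∫_{5/12}^{1} sin(π·u)^2 du] / [∫_{0}^{1} sin(π·u)^2 du].
Using ∫ sin(π·u)^2 du = u/2 - sin(2·π·u)/(4·π), the numerator is 1/(8·π) + 7/24 and the denominator is 1/2.
This works out to P = (3 + 7·π)/(12·π).

P ≈ 0.663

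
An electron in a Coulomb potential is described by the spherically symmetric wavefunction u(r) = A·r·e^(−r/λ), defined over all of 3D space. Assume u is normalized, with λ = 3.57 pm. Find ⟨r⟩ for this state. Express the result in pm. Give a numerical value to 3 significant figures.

⟨r⟩ = ∫ r |u|² 4πr² dr over the full domain.
Evaluating both integrals, ⟨r⟩ = 5·λ/2.
With λ = 3.57, ⟨r⟩ = 8.925.

⟨r⟩ ≈ 8.93 pm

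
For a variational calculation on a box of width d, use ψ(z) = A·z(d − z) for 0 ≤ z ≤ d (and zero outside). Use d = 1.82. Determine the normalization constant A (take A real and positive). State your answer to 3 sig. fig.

A ≈ 1.23

The normalization condition is ∫|ψ|² dz = 1 from 0 to d.
Expanding the polynomial and integrating term by term, with ψ = A·z(d − z), the integral evaluates to A²·[d^5/30].
So A² = (d^5/30)^(−1).
With d = 1.82: A² = 1.502 and A = 1.226.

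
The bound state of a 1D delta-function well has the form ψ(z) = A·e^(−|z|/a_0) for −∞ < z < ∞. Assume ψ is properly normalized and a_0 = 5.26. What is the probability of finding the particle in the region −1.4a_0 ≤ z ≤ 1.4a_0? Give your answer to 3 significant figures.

|ψ|² is the probability density, so P = ∫_{−1.4a_0}^{1.4a_0} |ψ|² dz.
The normalization integral ∫|ψ|²dz over the whole domain equals a_0·A², and A² cancels in the ratio.
Both integrals are even about z = 0, so only the z ≥ 0 halves are needed (the factors of 2 cancel). In terms of u = z/a_0 (A² and the length scale cancel between numerator and denominator), P = [∫_{0}^{1.4} e^(-2·u) du] / [∫_{0}^{∞} e^(-2·u) du].
Using ∫ e^(-2·u) du = -e^(-2·u)/2, the numerator is 1/2 - e^(-14/5)/2 and the denominator is 1/2.
Evaluating gives P = 0.9392.

P ≈ 0.939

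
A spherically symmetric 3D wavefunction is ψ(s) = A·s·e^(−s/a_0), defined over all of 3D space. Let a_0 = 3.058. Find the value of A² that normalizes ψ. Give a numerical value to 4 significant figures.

A^2 ≈ 0.0003968

We need A² ∫|f|² 4πs² ds = 1, taking the integral from 0 to ∞.
(Spherical symmetry: dV = 4πs² ds.)
The integral (without the A² prefactor) comes out to 3·π·a_0^5.
Setting this equal to 1 gives A² = 1/(3·π·a_0^5).
Plugging in a_0 = 3.058 yields A = 0.019919.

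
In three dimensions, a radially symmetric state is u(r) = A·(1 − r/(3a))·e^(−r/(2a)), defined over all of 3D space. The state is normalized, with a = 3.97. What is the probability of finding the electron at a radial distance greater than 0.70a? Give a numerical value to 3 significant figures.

P = ∫ |u|² 4πr² dr over r > 0.70a.
A² is fixed by ∫₀^∞ 4πr²|u|² dr = 1, i.e. A² = (8·π·a^3/3)^(−1).
Let t = r/a; then A², 4π and the length scale all cancel, so P = ∫_{0.70}^{∞} t^2·(1 - t/3)^2·e^(-t) dt ÷ ∫_{0}^{∞} t^2·(1 - t/3)^2·e^(-t) dt.
With ∫ t^2·(1 - t/3)^2·e^(-t) dt = (-t^4 + 2·t^3 - 3·t^2 - 6·t - 6)·e^(-t)/9 + C, the region integral is ≈ 0.61930 and the full one is 2/3.
The region integral divided by the full integral gives P = 0.9290.

P ≈ 0.929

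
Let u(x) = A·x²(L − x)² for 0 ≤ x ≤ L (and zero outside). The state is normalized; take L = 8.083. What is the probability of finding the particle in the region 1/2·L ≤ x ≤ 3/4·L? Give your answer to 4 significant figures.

P = ∫_{1/2·L}^{3/4·L} |u(x)|² dx.
Since A² = 1/(L^9/630), this is the region integral divided by the full normalization integral.
Let t = x/L; then A² and the length scale cancel, so P = ∫_{1/2}^{3/4} t^4·(1 - t)^4 dt ÷ ∫_{0}^{1} t^4·(1 - t)^4 dt.
Using ∫ t^4·(1 - t)^4 dt = t^5·(70·t^4 - 315·t^3 + 540·t^2 - 420·t + 126)/630, the numerator is ≈ 0.000715988 and the denominator is 1/630.
This works out to P = 0.45107.

P ≈ 0.4511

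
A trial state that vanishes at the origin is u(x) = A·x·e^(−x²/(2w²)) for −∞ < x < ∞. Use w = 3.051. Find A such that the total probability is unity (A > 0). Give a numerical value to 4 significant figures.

We need A² ∫|f|² dx = 1, taking the integral from −∞ to ∞.
With u = A·x·e^(−x²/(2w²)), the integral evaluates to A²·[√(π)·w^3/2].
Hence A² = 1/[√(π)·w^3/2].
With w = 3.051: A² = 0.039731 and A = 0.19933.

A ≈ 0.1993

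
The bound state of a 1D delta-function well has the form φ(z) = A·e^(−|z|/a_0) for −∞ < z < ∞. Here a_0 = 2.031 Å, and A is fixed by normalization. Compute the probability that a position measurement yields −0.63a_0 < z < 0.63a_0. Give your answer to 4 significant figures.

P ≈ 0.7163

|φ|² is the probability density, so P = ∫_{−0.63a_0}^{0.63a_0} |φ|² dz.
Since A² = 1/(a_0), this is the region integral divided by the full normalization integral.
Both integrals are even about z = 0, so only the z ≥ 0 halves are needed (the factors of 2 cancel). Let u = z/a_0; then A² and the length scale cancel, so P = ∫_{0}^{0.63} e^(-2·u) du ÷ ∫_{0}^{∞} e^(-2·u) du.
With ∫ e^(-2·u) du = -e^(-2·u)/2 + C, the region integral is 1/2 - e^(-63/50)/2 and the full one is 1/2.
This works out to P = 0.71635.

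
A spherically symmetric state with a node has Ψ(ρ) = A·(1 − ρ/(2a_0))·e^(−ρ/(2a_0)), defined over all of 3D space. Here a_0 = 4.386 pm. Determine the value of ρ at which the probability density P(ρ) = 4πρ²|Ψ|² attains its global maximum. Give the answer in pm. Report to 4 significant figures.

The maximum of P(ρ) = 4πρ²|Ψ|² occurs where its derivative vanishes.
This gives ρ = a_0·(√(5) + 3).
With a_0 = 4.386, the most probable radial distance is 22.965 pm.

ρ ≈ 22.97 pm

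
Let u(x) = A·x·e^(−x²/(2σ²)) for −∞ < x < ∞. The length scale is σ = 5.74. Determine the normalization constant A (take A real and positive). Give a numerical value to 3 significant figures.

Require ∫ |u|² dx = 1 over the whole domain.
∫|u|² dx = A²·(√(π)·σ^3/2).
Plugging in σ = 5.74 yields A = 0.07724.

A ≈ 0.0772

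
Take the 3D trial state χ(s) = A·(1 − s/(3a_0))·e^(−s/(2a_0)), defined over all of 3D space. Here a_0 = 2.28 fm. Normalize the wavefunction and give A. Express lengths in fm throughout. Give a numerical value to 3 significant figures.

Require ∫ |χ|² 4πs² ds = 1 over the whole domain.
(Spherical symmetry: dV = 4πs² ds.)
The integral (without the A² prefactor) comes out to 8·π·a_0^3/3.
Substituting a_0 = 2.28 gives A² = 0.01007, so A = 0.1004.

A ≈ 0.100 fm^(-3/2)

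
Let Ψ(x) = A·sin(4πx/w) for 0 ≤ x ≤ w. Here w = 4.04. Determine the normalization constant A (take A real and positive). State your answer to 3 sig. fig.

We need A² ∫|f|² dx = 1, taking the integral from 0 to w.
Using sin²θ = (1 − cos 2θ)/2, with Ψ = A·sin(4πx/w), the integral evaluates to A²·[w/2].
So A² = (w/2)^(−1).
Substituting w = 4.04 gives A² = 0.4950, so A = 0.7036.

A ≈ 0.704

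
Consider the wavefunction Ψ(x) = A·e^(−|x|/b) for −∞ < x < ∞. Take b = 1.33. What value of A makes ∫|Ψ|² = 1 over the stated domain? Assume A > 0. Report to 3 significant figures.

Normalization requires ∫|Ψ|² dx = 1, integrated from −∞ to ∞.
Recall ∫₀^∞ x^m e^(−x/β) dx = m!·β^(m+1), ∫|Ψ|² dx = A²·(b).
Hence A² = 1/[b].
With b = 1.33: A² = 0.7519 and A = 0.8671.

A ≈ 0.867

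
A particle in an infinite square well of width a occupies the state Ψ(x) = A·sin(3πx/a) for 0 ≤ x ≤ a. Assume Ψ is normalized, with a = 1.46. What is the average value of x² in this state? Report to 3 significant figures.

The expectation value is the |Ψ|²-weighted average of x^2: ∫ x^2|Ψ|² dx.
Evaluating both integrals, ⟨x²⟩ = -a^2/(18·π^2) + a^2/3.
With a = 1.46, ⟨x^2⟩ = 0.6985.

⟨x^2⟩ ≈ 0.699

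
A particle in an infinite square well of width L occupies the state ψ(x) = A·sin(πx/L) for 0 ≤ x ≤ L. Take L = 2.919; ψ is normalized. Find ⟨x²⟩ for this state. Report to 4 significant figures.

⟨x^2⟩ ≈ 2.409

The expectation value is the |ψ|²-weighted average of x^2: ∫ x^2|ψ|² dx.
With ∫₀^L sin²(nπx/L) dx = L/2, the ratio of the moment integral to the normalization integral gives ⟨x²⟩ = -L^2/(2·π^2) + L^2/3.
With L = 2.919, ⟨x^2⟩ = 2.4085.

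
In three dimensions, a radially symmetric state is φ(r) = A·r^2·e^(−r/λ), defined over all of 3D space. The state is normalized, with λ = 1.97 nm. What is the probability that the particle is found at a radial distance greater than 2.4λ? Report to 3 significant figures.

P ≈ 0.791

Integrate the radial probability density 4πr²|φ|² over r > 2.4λ.
The full normalization integral is A²·[45·π·λ^7/2] = 1, fixing A².
In terms of u = r/λ (A², 4π and the length scale all cancel between numerator and denominator), P = [∫_{2.4}^{∞} u^6·e^(-2·u) du] / [∫_{0}^{∞} u^6·e^(-2·u) du].
With ∫ u^6·e^(-2·u) du = -(4·u^6 + 12·u^5 + 30·u^4 + 60·u^3 + 90·u^2 + 90·u + 45)·e^(-2·u)/8 + C, the region integral is ≈ 4.4483 and the full one is 45/8.
Taking the ratio yields P = 0.7908.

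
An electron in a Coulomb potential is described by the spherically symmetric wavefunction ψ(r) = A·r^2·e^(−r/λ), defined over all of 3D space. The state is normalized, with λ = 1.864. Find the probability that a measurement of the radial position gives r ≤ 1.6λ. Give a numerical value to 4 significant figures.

Integrate the radial probability density 4πr²|ψ|² over r ≤ 1.6λ.
Normalization gives A² = 1/(45·π·λ^7/2).
Let u = r/λ; then A², 4π and the length scale all cancel, so P = ∫_{0}^{1.6} u^6·e^(-2·u) du ÷ ∫_{0}^{∞} u^6·e^(-2·u) du.
An antiderivative of u^6·e^(-2·u) is -(4·u^6 + 12·u^5 + 30·u^4 + 60·u^3 + 90·u^2 + 90·u + 45)·e^(-2·u)/8; evaluating from 0 to 1.6 gives ≈ 0.250982, while the full integral is 45/8.
The region integral divided by the full integral gives P = 0.044619.

P ≈ 0.04462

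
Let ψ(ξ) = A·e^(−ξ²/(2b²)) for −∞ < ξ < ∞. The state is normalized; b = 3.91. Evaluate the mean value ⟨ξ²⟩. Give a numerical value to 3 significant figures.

⟨ξ^2⟩ ≈ 7.64

By definition ⟨ξ²⟩ = ∫ ξ^2 |ψ(ξ)|² dξ.
With ∫_{−∞}^{∞} ξ^(2m) e^(−αξ²) dξ = (2m−1)!!·√π / (2^m α^(m+1/2)), since the A² factors cancel between numerator and denominator, ⟨ξ²⟩ = b^2/2.
Putting b = 3.91 gives 7.644.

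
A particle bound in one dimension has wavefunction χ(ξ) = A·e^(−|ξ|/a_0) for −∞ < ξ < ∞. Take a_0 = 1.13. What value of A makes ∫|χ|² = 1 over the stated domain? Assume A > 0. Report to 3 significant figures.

A ≈ 0.941

Normalization requires ∫|χ|² dξ = 1, integrated from −∞ to ∞.
Recall ∫₀^∞ ξ^m e^(−ξ/β) dξ = m!·β^(m+1), with χ = A·e^(−|ξ|/a_0), the integral evaluates to A²·[a_0].
Setting this equal to 1 gives A² = 1/(a_0).
With a_0 = 1.13: A² = 0.8850 and A = 0.9407.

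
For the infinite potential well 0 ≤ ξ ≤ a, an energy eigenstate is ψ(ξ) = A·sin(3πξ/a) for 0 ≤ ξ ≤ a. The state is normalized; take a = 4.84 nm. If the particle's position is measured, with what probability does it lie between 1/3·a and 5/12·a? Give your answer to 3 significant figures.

P = ∫_{1/3·a}^{5/12·a} |ψ(ξ)|² dξ.
The normalization integral ∫|ψ|²dξ over the whole domain equals a/2·A², and A² cancels in the ratio.
Substituting u = ξ/a, A² and the length scale cancel in the ratio: P = ∫_{1/3}^{5/12} sin(3·π·u)^2 du / ∫_{0}^{1} sin(3·π·u)^2 du.
An antiderivative of sin(3·π·u)^2 is u/2 - sin(6·π·u)/(12·π); evaluating from 1/3 to 5/12 gives 1/24 - 1/(12·π), while the full integral is 1/2.
Taking the ratio, P = (-2 + π)/(12·π).

P ≈ 0.0303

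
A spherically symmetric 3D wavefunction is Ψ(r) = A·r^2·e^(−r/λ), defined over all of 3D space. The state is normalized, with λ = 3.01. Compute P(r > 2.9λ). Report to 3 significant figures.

With dV = 4πr²dr, the probability is ∫|Ψ|² dV over r > 2.9λ.
A² is fixed by ∫₀^∞ 4πr²|Ψ|² dr = 1, i.e. A² = (45·π·λ^7/2)^(−1).
Let u = r/λ; then A², 4π and the length scale all cancel, so P = ∫_{2.9}^{∞} u^6·e^(-2·u) du ÷ ∫_{0}^{∞} u^6·e^(-2·u) du.
Using ∫ u^6·e^(-2·u) du = -(4·u^6 + 12·u^5 + 30·u^4 + 60·u^3 + 90·u^2 + 90·u + 45)·e^(-2·u)/8, the numerator is ≈ 3.5910 and the denominator is 45/8.
This evaluates to P = 0.6384.

P ≈ 0.638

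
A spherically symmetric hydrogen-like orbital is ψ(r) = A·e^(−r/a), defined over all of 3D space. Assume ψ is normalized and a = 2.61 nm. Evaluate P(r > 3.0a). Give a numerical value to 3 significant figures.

P ≈ 0.0620

Integrate the radial probability density 4πr²|ψ|² over r > 3.0a.
A² is fixed by ∫₀^∞ 4πr²|ψ|² dr = 1, i.e. A² = (π·a^3)^(−1).
Let u = r/a; then A², 4π and the length scale all cancel, so P = ∫_{3.0}^{∞} u^2·e^(-2·u) du ÷ ∫_{0}^{∞} u^2·e^(-2·u) du.
Using ∫ u^2·e^(-2·u) du = -(2·u^2 + 2·u + 1)·e^(-2·u)/4, the numerator is 25·e^(-6)/4 and the denominator is 1/4.
This evaluates to P = 0.06197.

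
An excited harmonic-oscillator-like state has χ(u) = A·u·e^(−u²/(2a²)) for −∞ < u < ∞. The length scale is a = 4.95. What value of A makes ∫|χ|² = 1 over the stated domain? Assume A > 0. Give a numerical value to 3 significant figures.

We need A² ∫|f|² du = 1, taking the integral from −∞ to ∞.
Using the Gaussian integral ∫_{−∞}^{∞} e^(−αu²) du = √(π/α), with χ = A·u·e^(−u²/(2a²)), the integral evaluates to A²·[√(π)·a^3/2].
Hence A² = 1/[√(π)·a^3/2].
Plugging in a = 4.95 yields A = 0.09645.

A ≈ 0.0965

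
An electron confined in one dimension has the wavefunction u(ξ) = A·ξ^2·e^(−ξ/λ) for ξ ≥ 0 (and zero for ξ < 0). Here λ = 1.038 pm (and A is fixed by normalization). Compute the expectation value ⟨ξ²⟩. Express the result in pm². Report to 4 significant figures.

⟨ξ²⟩ = ∫ ξ^2 |u|² dξ over the full domain.
With ∫₀^∞ ξ^6 e^(−αξ) dξ = 6!/α^7, the ratio of the moment integral to the normalization integral gives ⟨ξ²⟩ = 15·λ^2/2.
With λ = 1.038, ⟨ξ^2⟩ = 8.0808.

⟨ξ^2⟩ ≈ 8.081 pm^2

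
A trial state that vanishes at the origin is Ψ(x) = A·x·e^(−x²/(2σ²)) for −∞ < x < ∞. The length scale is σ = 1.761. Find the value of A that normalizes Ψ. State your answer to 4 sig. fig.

A ≈ 0.4546

Normalization requires ∫|Ψ|² dx = 1, integrated from −∞ to ∞.
With ∫_{−∞}^{∞} x^(2m) e^(−αx²) dx = (2m−1)!!·√π / (2^m α^(m+1/2)), ∫|Ψ|² dx = A²·(√(π)·σ^3/2).
So A² = (√(π)·σ^3/2)^(−1).
With σ = 1.761: A² = 0.20662 and A = 0.45456.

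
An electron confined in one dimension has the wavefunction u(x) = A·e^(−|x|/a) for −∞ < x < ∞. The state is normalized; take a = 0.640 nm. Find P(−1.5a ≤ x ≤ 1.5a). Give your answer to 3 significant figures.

The probability is P = ∫ |u|² dx over [−1.5a, 1.5a].
Since A² = 1/(a), this is the region integral divided by the full normalization integral.
By symmetry take twice the x ≥ 0 contribution in numerator and denominator; the 2's cancel. Let t = x/a; then A² and the length scale cancel, so P = ∫_{0}^{1.5} e^(-2·t) dt ÷ ∫_{0}^{∞} e^(-2·t) dt.
Using ∫ e^(-2·t) dt = -e^(-2·t)/2, the numerator is 1/2 - e^(-3)/2 and the denominator is 1/2.
Taking the ratio, P = 0.9502.

P ≈ 0.950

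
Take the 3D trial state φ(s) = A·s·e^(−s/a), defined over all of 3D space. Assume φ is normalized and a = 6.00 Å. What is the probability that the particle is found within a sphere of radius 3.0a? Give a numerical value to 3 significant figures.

With dV = 4πs²ds, the probability is ∫|φ|² dV over s ≤ 3.0a.
A² is fixed by ∫₀^∞ 4πs²|φ|² ds = 1, i.e. A² = (3·π·a^5)^(−1).
In terms of u = s/a (A², 4π and the length scale all cancel between numerator and denominator), P = [∫_{0}^{3.0} u^4·e^(-2·u) du] / [∫_{0}^{∞} u^4·e^(-2·u) du].
With ∫ u^4·e^(-2·u) du = -(u^4/2 + u^3 + 3·u^2/2 + 3·u/2 + 3/4)·e^(-2·u) + C, the region integral is 3/4 - 345·e^(-6)/4 and the full one is 3/4.
This evaluates to P = 0.7149.

P ≈ 0.715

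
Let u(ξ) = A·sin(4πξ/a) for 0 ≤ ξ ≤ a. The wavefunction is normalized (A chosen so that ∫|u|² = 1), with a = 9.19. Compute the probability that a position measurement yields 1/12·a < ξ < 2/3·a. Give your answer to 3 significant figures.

P ≈ 0.652

P = ∫_{1/12·a}^{2/3·a} |u(ξ)|² dξ.
With A² fixed by ∫|u|² = 1, i.e. A² = (a/2)^(−1), substitute and integrate.
Substituting t = ξ/a, A² and the length scale cancel in the ratio: P = ∫_{1/12}^{2/3} sin(4·π·t)^2 dt / ∫_{0}^{1} sin(4·π·t)^2 dt.
An antiderivative of sin(4·π·t)^2 is t/2 - sin(4·π·t)·cos(4·π·t)/(8·π); evaluating from 1/12 to 2/3 gives √(3)/(16·π) + 7/24, while the full integral is 1/2.
Taking the ratio, P = √(3)/(8·π) + 7/12.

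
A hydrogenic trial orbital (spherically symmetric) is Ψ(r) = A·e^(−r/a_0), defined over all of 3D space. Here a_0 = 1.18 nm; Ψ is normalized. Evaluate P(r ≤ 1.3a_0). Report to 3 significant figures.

P ≈ 0.482

P = ∫ |Ψ|² 4πr² dr over r ≤ 1.3a_0.
The full normalization integral is A²·[π·a_0^3] = 1, fixing A².
Let u = r/a_0; then A², 4π and the length scale all cancel, so P = ∫_{0}^{1.3} u^2·e^(-2·u) du ÷ ∫_{0}^{∞} u^2·e^(-2·u) du.
Using ∫ u^2·e^(-2·u) du = -(2·u^2 + 2·u + 1)·e^(-2·u)/4, the numerator is 1/4 - 349·e^(-13/5)/200 and the denominator is 1/4.
Taking the ratio yields P = 0.4816.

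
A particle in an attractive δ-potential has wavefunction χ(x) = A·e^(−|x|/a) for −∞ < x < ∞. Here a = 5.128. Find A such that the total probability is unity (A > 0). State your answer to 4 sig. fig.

Normalization requires ∫|χ|² dx = 1, integrated from −∞ to ∞.
The integral (without the A² prefactor) comes out to a.
Hence A² = 1/[a].
With a = 5.128: A² = 0.19501 and A = 0.44160.

A ≈ 0.4416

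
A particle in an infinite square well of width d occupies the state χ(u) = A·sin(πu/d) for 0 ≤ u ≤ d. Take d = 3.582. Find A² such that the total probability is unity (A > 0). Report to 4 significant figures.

Normalization requires ∫|χ|² du = 1, integrated from 0 to d.
∫|χ|² du = A²·(d/2).
So A² = (d/2)^(−1).
Plugging in d = 3.582 yields A = 0.74723.

A^2 ≈ 0.5583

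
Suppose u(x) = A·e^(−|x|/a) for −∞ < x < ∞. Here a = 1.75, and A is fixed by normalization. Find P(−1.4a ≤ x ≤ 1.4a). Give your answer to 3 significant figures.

P ≈ 0.939

The probability is P = ∫ |u|² dx over [−1.4a, 1.4a].
With A² fixed by ∫|u|² = 1, i.e. A² = (a)^(−1), substitute and integrate.
Both integrals are even about x = 0, so only the x ≥ 0 halves are needed (the factors of 2 cancel). Substituting t = x/a, A² and the length scale cancel in the ratio: P = ∫_{0}^{1.4} e^(-2·t) dt / ∫_{0}^{∞} e^(-2·t) dt.
With ∫ e^(-2·t) dt = -e^(-2·t)/2 + C, the region integral is 1/2 - e^(-14/5)/2 and the full one is 1/2.
Taking the ratio, P = 0.9392.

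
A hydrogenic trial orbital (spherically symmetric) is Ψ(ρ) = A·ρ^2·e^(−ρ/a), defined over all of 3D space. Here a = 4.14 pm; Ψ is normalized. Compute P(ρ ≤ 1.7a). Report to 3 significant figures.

P = ∫ |Ψ|² 4πρ² dρ over ρ ≤ 1.7a.
Normalization gives A² = 1/(45·π·a^7/2).
Substituting u = ρ/a, A², 4π and the length scale all cancel in the ratio: P = ∫_{0}^{1.7} u^6·e^(-2·u) du / ∫_{0}^{∞} u^6·e^(-2·u) du.
With ∫ u^6·e^(-2·u) du = -(4·u^6 + 12·u^5 + 30·u^4 + 60·u^3 + 90·u^2 + 90·u + 45)·e^(-2·u)/8 + C, the region integral is ≈ 0.32542 and the full one is 45/8.
Taking the ratio yields P = 0.05785.

P ≈ 0.0579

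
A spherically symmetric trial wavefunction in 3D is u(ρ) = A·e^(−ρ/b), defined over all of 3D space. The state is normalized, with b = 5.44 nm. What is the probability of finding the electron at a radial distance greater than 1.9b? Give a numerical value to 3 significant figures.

With dV = 4πρ²dρ, the probability is ∫|u|² dV over ρ > 1.9b.
The full normalization integral is A²·[π·b^3] = 1, fixing A².
Let t = ρ/b; then A², 4π and the length scale all cancel, so P = ∫_{1.9}^{∞} t^2·e^(-2·t) dt ÷ ∫_{0}^{∞} t^2·e^(-2·t) dt.
An antiderivative of t^2·e^(-2·t) is -(2·t^2 + 2·t + 1)·e^(-2·t)/4; evaluating from 1.9 to ∞ gives 601·e^(-19/5)/200, while the full integral is 1/4.
Taking the ratio yields P = 0.2689.

P ≈ 0.269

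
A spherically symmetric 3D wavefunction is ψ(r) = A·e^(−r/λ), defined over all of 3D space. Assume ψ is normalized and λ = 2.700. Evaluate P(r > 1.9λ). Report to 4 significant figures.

P = ∫ |ψ|² 4πr² dr over r > 1.9λ.
A² is fixed by ∫₀^∞ 4πr²|ψ|² dr = 1, i.e. A² = (π·λ^3)^(−1).
Let u = r/λ; then A², 4π and the length scale all cancel, so P = ∫_{1.9}^{∞} u^2·e^(-2·u) du ÷ ∫_{0}^{∞} u^2·e^(-2·u) du.
An antiderivative of u^2·e^(-2·u) is -(2·u^2 + 2·u + 1)·e^(-2·u)/4; evaluating from 1.9 to ∞ gives 601·e^(-19/5)/200, while the full integral is 1/4.
The region integral divided by the full integral gives P = 0.26890.

P ≈ 0.2689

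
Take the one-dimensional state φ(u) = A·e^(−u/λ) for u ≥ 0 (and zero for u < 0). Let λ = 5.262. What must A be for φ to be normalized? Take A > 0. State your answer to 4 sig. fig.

Normalization requires ∫|φ|² du = 1, integrated from 0 to ∞.
Recall ∫₀^∞ u^m e^(−u/β) du = m!·β^(m+1), ∫|φ|² du = A²·(λ/2).
Setting this equal to 1 gives A² = 1/(λ/2).
Substituting λ = 5.262 gives A² = 0.38008, so A = 0.61651.

A ≈ 0.6165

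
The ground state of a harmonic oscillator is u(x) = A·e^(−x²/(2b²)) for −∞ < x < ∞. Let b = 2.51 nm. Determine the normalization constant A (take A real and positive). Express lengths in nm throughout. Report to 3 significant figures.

Require ∫ |u|² dx = 1 over the whole domain.
With ∫_{−∞}^{∞} x^(2m) e^(−αx²) dx = (2m−1)!!·√π / (2^m α^(m+1/2)), carrying out the integral gives A² · √(π)·b.
Hence A² = 1/[√(π)·b].
With b = 2.51: A² = 0.2248 and A = 0.4741.

A ≈ 0.474 nm^(-1/2)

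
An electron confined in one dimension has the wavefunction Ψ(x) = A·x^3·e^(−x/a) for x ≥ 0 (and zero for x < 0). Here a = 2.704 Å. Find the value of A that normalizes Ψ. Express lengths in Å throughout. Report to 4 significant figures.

A ≈ 0.01297 Å^(-7/2)

The normalization condition is ∫|Ψ|² dx = 1 from 0 to ∞.
Recall ∫₀^∞ x^m e^(−x/β) dx = m!·β^(m+1), carrying out the integral gives A² · 45·a^7/8.
Setting this equal to 1 gives A² = 1/(45·a^7/8).
Plugging in a = 2.704 yields A = 0.012969.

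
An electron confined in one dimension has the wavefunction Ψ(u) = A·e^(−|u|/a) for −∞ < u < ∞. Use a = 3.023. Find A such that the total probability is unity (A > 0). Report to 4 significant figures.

A ≈ 0.5751

We need A² ∫|f|² du = 1, taking the integral from −∞ to ∞.
With ∫₀^∞ u^0 e^(−αu) du = 0!/α^1, with Ψ = A·e^(−|u|/a), the integral evaluates to A²·[a].
Hence A² = 1/[a].
With a = 3.023: A² = 0.33080 and A = 0.57515.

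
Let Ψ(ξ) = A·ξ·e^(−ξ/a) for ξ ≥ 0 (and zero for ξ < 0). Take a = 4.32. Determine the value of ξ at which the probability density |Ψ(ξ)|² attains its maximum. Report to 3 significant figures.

The maximum of |Ψ(ξ)|² occurs where its derivative vanishes.
Solving yields ξ = a.
With a = 4.32, the most probable position is 4.320.

ξ ≈ 4.32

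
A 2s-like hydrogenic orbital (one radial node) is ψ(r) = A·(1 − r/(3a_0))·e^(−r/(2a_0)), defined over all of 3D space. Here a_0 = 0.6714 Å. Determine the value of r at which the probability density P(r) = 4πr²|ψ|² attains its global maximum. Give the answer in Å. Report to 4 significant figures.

Set d/dr [P(r) = 4πr²|ψ|²] = 0 and solve for r > 0.
Solving yields r = a_0.
With a_0 = 0.6714, the most probable radial distance is 0.67140 Å.

r ≈ 0.6714 Å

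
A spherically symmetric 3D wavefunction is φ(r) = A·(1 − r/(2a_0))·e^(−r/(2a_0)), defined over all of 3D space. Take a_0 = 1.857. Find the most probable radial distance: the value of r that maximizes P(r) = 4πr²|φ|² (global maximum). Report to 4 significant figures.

The maximum of P(r) = 4πr²|φ|² occurs where its derivative vanishes.
Solving yields r = a_0·(√(5) + 3).
With a_0 = 1.857, the most probable radial distance is 9.7234.

r ≈ 9.723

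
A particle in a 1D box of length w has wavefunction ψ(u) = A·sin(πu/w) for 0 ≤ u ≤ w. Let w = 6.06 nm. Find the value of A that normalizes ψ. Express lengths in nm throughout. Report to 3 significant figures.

A ≈ 0.574 nm^(-1/2)

Require ∫ |ψ|² du = 1 over the whole domain.
Using sin²θ = (1 − cos 2θ)/2, the integral (without the A² prefactor) comes out to w/2.
With w = 6.06: A² = 0.3300 and A = 0.5745.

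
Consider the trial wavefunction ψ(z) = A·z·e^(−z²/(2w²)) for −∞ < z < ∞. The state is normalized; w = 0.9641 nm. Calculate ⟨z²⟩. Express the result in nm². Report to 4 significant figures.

⟨z^2⟩ ≈ 1.394 nm^2

The expectation value is the |ψ|²-weighted average of z^2: ∫ z^2|ψ|² dz.
Using the Gaussian integral ∫_{−∞}^{∞} e^(−αz²) dz = √(π/α), evaluating both integrals, ⟨z²⟩ = 3·w^2/2.
Putting w = 0.9641 gives 1.3942.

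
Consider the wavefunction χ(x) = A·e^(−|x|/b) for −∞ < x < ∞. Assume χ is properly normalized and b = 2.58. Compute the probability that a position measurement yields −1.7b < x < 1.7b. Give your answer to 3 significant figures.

P ≈ 0.967

The probability is P = ∫ |χ|² dx over [−1.7b, 1.7b].
Since A² = 1/(b), this is the region integral divided by the full normalization integral.
By symmetry take twice the x ≥ 0 contribution in numerator and denominator; the 2's cancel. Let u = x/b; then A² and the length scale cancel, so P = ∫_{0}^{1.7} e^(-2·u) du ÷ ∫_{0}^{∞} e^(-2·u) du.
An antiderivative of e^(-2·u) is -e^(-2·u)/2; evaluating from 0 to 1.7 gives 1/2 - e^(-17/5)/2, while the full integral is 1/2.
Evaluating gives P = 0.9666.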